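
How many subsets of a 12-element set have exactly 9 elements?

220

Choose the 9 positions: C(12,9) = 220.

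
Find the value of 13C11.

C(13,11) = C(13,2) by symmetry.
C(13,2) = (13·12) / 2! = 156 / 2 = 78.

78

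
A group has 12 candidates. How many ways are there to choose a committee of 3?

220

This is C(12,3) = 220.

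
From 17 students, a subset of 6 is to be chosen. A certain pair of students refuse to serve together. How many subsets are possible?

11011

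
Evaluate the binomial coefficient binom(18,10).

43758

C(18,10) = C(18,8) by symmetry.
C(18,8) = (18·17·16·15·14·13·12·11) / 8! = 1764322560 / 40320 = 43758.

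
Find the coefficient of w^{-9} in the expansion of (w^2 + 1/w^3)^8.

56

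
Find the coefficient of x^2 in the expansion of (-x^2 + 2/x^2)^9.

General term: C(9,j)·(-x^2)^j·(2/x^2)^(9-j), with x-exponent 2j − 2(9−j) = 4j − 18.
Set 4j − 18 = 2: j = 5.
C(9,5) = 126; (-1)^5 = -1; 2^4 = 16.
Coefficient = 126 · (-1) · 16 = -2016.

-2016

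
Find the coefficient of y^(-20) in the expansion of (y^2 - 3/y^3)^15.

General term: C(15,j)·(y^2)^j·(-3/y^3)^(15-j), with y-exponent 2j − 3(15−j) = 5j − 45.
Set 5j − 45 = -20: j = 5.
C(15,5) = 3003; 1^5 = 1; (-3)^10 = 59049.
Coefficient = 3003 · 1 · 59049 = 177324147.

177324147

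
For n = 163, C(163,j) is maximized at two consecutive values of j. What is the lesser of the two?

For odd n = 163, C(163,j) peaks at j = (n−1)/2 and (n+1)/2; the lesser is 81.

81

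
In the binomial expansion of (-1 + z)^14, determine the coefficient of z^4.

The general term is C(14,j)·(-1)^j·(z)^(14-j); the z^4 term has j = 10.
C(14,10) = 1001.
Coefficient = C(14,10) = 1001.

1001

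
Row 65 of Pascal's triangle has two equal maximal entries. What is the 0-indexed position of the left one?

32

For odd n = 65, C(65,m) peaks at m = (n−1)/2 and (n+1)/2; the smaller is 32.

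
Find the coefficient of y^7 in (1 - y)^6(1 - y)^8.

-3432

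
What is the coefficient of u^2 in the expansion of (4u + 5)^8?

The general term is C(8,j)·(4u)^j·(5)^(8-j); the u^2 term has j = 2.
C(8,2) = 28.
Coefficient = C(8,2) · 4^2 · 5^6 = 28 · 16 · 15625 = 7000000.

7000000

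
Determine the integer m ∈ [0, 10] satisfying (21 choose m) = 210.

C(21,m) increases on 0 ≤ m ≤ 10. C(21,1) = 21 and C(21,2) = 210, so m = 2.

2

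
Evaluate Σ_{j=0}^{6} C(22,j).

110056

1 + 22 + 231 + 1540 + 7315 + 26334 + 74613 = 110056.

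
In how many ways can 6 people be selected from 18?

This is C(18,6) = 18564.

18564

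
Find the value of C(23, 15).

490314

C(23,15) = C(23,8) by symmetry.
C(23,8) = (23·22·21·20·19·18·17·16) / 8! = 19769460480 / 40320 = 490314.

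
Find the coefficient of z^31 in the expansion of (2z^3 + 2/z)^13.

638976

General term: C(13,j)·(2z^3)^j·(2/z)^(13-j), with z-exponent 3j − 1(13−j) = 4j − 13.
Set 4j − 13 = 31: j = 11.
C(13,11) = 78; 2^11 = 2048; 2^2 = 4.
Coefficient = 78 · 2048 · 4 = 638976.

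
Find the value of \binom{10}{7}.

120

C(10,7) = C(10,3) by symmetry.
C(10,3) = (10·9·8) / 3! = 720 / 6 = 120.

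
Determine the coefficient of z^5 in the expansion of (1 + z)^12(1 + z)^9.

(1 + z)^12(1 + z)^9 = (1 + z)^21, so the coefficient of z^5 is C(21,5)·1^5 = 20349·1 = 20349.

20349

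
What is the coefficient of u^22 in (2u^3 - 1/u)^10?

11520

General term: C(10,j)·(2u^3)^j·(-1/u)^(10-j), with u-exponent 3j − 1(10−j) = 4j − 10.
Set 4j − 10 = 22: j = 8.
C(10,8) = 45; 2^8 = 256; (-1)^2 = 1.
Coefficient = 45 · 256 · 1 = 11520.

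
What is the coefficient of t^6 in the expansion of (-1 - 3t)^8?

The general term is C(8,j)·(-1)^j·(-3t)^(8-j); the t^6 term has j = 2.
C(8,2) = 28.
Coefficient = C(8,2) · (-3)^6 = 28 · 729 = 20412.

20412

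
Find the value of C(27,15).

17383860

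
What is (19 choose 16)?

969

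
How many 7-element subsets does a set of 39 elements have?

15380937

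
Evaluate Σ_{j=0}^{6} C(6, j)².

924

Σ C(6,j)² is the coefficient of x^6 in (1+x)^6(1+x)^6 = (1+x)^12, i.e. C(12,6) = 924.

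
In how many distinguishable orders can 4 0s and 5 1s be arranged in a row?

126

Choose positions for the 0s: C(9,4) = 126.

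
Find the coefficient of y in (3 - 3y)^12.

The general term is C(12,j)·(3)^j·(-3y)^(12-j); the y^1 term has j = 11.
C(12,11) = 12.
Coefficient = C(12,11) · 3^11 · (-3)^1 = 12 · 177147 · (-3) = -6377292.

-6377292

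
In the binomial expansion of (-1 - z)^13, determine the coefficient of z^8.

The general term is C(13,j)·(-1)^j·(-z)^(13-j); the z^8 term has j = 5.
C(13,5) = 1287.
Coefficient = C(13,5) · (-1)^5 = 1287 · (-1) = -1287.

-1287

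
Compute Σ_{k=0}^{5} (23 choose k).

1 + 23 + 253 + 1771 + 8855 + 33649 = 44552.

44552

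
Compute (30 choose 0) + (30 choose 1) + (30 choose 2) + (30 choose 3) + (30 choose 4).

1 + 30 + 435 + 4060 + 27405 = 31931.

31931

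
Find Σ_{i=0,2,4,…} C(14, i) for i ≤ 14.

8192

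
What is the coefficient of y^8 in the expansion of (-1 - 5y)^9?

The general term is C(9,j)·(-1)^j·(-5y)^(9-j); the y^8 term has j = 1.
C(9,1) = 9.
Coefficient = C(9,1) · (-1)^1 · (-5)^8 = 9 · (-1) · 390625 = -3515625.

-3515625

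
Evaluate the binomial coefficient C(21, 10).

352716

C(21,10) = (21·20·19·18·17·16·15·14·13·12) / 10! = 1279935820800 / 3628800 = 352716.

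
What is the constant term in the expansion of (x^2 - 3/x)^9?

61236

General term: C(9,j)·(x^2)^j·(-3/x)^(9-j), with x-exponent 2j − 1(9−j) = 3j − 9.
Set 3j − 9 = 0: j = 3.
C(9,3) = 84; 1^3 = 1; (-3)^6 = 729.
Coefficient = 84 · 1 · 729 = 61236.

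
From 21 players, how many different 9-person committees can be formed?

This is C(21,9) = 293930.

293930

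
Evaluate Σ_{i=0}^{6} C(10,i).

848

1 + 10 + 45 + 120 + 210 + 252 + 210 = 848.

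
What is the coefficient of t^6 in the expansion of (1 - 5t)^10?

3281250

The general term is C(10,j)·(1)^j·(-5t)^(10-j); the t^6 term has j = 4.
C(10,4) = 210.
Coefficient = C(10,4) · (-5)^6 = 210 · 15625 = 3281250.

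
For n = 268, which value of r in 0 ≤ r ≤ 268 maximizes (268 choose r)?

C(268,r) is maximized at r = 268/2 = 134.

134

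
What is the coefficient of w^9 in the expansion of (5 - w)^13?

The general term is C(13,j)·(5)^j·(-w)^(13-j); the w^9 term has j = 4.
C(13,4) = 715.
Coefficient = C(13,4) · 5^4 · (-1)^9 = 715 · 625 · (-1) = -446875.

-446875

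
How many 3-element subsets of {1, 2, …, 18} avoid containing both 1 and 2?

800

All 3-subsets: C(18,3) = 816. Those containing both fixed elements: C(16,1) = 16.
816 − 16 = 800.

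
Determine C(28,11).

21474180

C(28,11) = (28·27·26·25·24·23·22·21·20·19·18) / 11! = 857180548224000 / 39916800 = 21474180.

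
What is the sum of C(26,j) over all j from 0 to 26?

67108864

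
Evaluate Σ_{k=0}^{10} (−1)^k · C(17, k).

8008

The partial alternating sum Σ_{k=0}^{10} (−1)^k C(17,k) = (−1)^10 C(16,10) = 8008.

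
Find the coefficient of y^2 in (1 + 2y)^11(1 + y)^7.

Coefficient of y^2 = Σ_{j} C(11,j)·2^j·C(7,2-j)·1^(2-j) for j from 0 to 2.
= 21 + 154 + 220 = 395.

395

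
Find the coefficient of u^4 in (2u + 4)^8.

286720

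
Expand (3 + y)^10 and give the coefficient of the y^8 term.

405

The general term is C(10,j)·(3)^j·(y)^(10-j); the y^8 term has j = 2.
C(10,2) = 45.
Coefficient = C(10,2) · 3^2 = 45 · 9 = 405.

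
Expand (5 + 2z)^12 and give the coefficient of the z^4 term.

3093750000

The general term is C(12,j)·(5)^j·(2z)^(12-j); the z^4 term has j = 8.
C(12,8) = 495.
Coefficient = C(12,8) · 5^8 · 2^4 = 495 · 390625 · 16 = 3093750000.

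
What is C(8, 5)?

56

C(8,5) = C(8,3) by symmetry.
C(8,3) = (8·7·6) / 3! = 336 / 6 = 56.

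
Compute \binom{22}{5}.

26334

C(22,5) = (22·21·20·19·18) / 5! = 3160080 / 120 = 26334.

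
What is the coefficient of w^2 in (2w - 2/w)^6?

General term: C(6,j)·(2w)^j·(-2/w)^(6-j), with w-exponent 1j − 1(6−j) = 2j − 6.
Set 2j − 6 = 2: j = 4.
C(6,4) = 15; 2^4 = 16; (-2)^2 = 4.
Coefficient = 15 · 16 · 4 = 960.

960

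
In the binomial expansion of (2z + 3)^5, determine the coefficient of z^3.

The general term is C(5,j)·(2z)^j·(3)^(5-j); the z^3 term has j = 3.
C(5,3) = 10.
Coefficient = C(5,3) · 2^3 · 3^2 = 10 · 8 · 9 = 720.

720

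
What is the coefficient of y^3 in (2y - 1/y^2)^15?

General term: C(15,j)·(2y)^j·(-1/y^2)^(15-j), with y-exponent 1j − 2(15−j) = 3j − 30.
Set 3j − 30 = 3: j = 11.
C(15,11) = 1365; 2^11 = 2048; (-1)^4 = 1.
Coefficient = 1365 · 2048 · 1 = 2795520.

2795520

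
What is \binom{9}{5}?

126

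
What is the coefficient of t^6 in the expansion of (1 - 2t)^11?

The general term is C(11,j)·(1)^j·(-2t)^(11-j); the t^6 term has j = 5.
C(11,5) = 462.
Coefficient = C(11,5) · (-2)^6 = 462 · 64 = 29568.

29568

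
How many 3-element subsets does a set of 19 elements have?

C(19,3) = (19·18·17) / 3! = 5814 / 6 = 969.

969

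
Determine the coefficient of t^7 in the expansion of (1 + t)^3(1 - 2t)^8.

96

Coefficient of t^7 = Σ_{j} C(3,j)·1^j·C(8,7-j)·(-2)^(7-j) for j from 0 to 3.
= (-1024) + 5376 + (-5376) + 1120 = 96.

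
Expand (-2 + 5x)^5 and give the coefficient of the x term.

400

The general term is C(5,j)·(-2)^j·(5x)^(5-j); the x^1 term has j = 4.
C(5,4) = 5.
Coefficient = C(5,4) · (-2)^4 · 5^1 = 5 · 16 · 5 = 400.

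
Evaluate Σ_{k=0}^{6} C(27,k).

397594

1 + 27 + 351 + 2925 + 17550 + 80730 + 296010 = 397594.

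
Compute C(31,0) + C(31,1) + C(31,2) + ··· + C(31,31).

2147483648

Setting x = 1 in (1+x)^31 gives Σ C(31,i) = 2^31 = 2147483648.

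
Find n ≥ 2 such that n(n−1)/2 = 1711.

n(n−1)/2 = 1711 ⇒ n(n−1) = 3422. Since 59·58 = 3422, n = 59.

59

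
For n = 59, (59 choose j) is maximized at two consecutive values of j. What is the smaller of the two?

29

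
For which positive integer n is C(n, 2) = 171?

19

n(n−1)/2 = 171 ⇒ n(n−1) = 342. Since 19·18 = 342, n = 19.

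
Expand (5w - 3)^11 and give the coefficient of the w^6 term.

-1754156250

The general term is C(11,j)·(5w)^j·(-3)^(11-j); the w^6 term has j = 6.
C(11,6) = 462.
Coefficient = C(11,6) · 5^6 · (-3)^5 = 462 · 15625 · (-243) = -1754156250.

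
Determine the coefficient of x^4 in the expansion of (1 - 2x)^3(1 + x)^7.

21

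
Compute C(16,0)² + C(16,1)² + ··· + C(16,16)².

601080390

By Vandermonde's identity, Σ C(16,j)² = C(32,16) = 601080390.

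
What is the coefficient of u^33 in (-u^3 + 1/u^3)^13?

13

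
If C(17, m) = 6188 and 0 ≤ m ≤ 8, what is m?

5

C(17,m) increases on 0 ≤ m ≤ 8. C(17,4) = 2380 and C(17,5) = 6188, so m = 5.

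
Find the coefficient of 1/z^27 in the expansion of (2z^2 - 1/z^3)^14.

-2912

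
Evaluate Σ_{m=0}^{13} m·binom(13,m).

Since m·C(13,m) = 13·C(12,m−1), the sum is 13·2^12 = 13·4096 = 53248.

53248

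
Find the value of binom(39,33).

C(39,33) = C(39,6) by symmetry.
C(39,6) = (39·38·37·36·35·34) / 6! = 2349088560 / 720 = 3262623.

3262623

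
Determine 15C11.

1365

C(15,11) = C(15,4) by symmetry.
C(15,4) = (15·14·13·12) / 4! = 32760 / 24 = 1365.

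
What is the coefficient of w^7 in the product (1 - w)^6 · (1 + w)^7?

-20

Coefficient of w^7 = Σ_{j} C(6,j)·(-1)^j·C(7,7-j)·1^(7-j) for j from 0 to 6.
= 1 + (-42) + 315 + (-700) + 525 + (-126) + 7 = -20.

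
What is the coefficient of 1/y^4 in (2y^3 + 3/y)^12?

15588936

General term: C(12,j)·(2y^3)^j·(3/y)^(12-j), with y-exponent 3j − 1(12−j) = 4j − 12.
Set 4j − 12 = -4: j = 2.
C(12,2) = 66; 2^2 = 4; 3^10 = 59049.
Coefficient = 66 · 4 · 59049 = 15588936.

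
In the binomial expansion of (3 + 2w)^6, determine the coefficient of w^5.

576

The general term is C(6,j)·(3)^j·(2w)^(6-j); the w^5 term has j = 1.
C(6,1) = 6.
Coefficient = C(6,1) · 3^1 · 2^5 = 6 · 3 · 32 = 576.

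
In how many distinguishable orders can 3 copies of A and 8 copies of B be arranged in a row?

Choose positions for the A's: C(11,3) = 165.

165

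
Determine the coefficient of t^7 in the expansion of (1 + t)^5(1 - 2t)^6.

Coefficient of t^7 = Σ_{j} C(5,j)·1^j·C(6,7-j)·(-2)^(7-j) for j from 1 to 5.
= 320 + (-1920) + 2400 + (-800) + 60 = 60.

60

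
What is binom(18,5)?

C(18,5) = (18·17·16·15·14) / 5! = 1028160 / 120 = 8568.

8568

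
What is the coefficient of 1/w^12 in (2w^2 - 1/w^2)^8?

General term: C(8,j)·(2w^2)^j·(-1/w^2)^(8-j), with w-exponent 2j − 2(8−j) = 4j − 16.
Set 4j − 16 = -12: j = 1.
C(8,1) = 8; 2^1 = 2; (-1)^7 = -1.
Coefficient = 8 · 2 · (-1) = -16.

-16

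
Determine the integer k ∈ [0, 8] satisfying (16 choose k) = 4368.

C(16,k) increases on 0 ≤ k ≤ 8. C(16,4) = 1820 and C(16,5) = 4368, so k = 5.

5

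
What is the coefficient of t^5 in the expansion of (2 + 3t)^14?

249080832

The general term is C(14,j)·(2)^j·(3t)^(14-j); the t^5 term has j = 9.
C(14,9) = 2002.
Coefficient = C(14,9) · 2^9 · 3^5 = 2002 · 512 · 243 = 249080832.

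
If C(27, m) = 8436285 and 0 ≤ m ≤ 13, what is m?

10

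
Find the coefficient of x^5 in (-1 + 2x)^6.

The general term is C(6,j)·(-1)^j·(2x)^(6-j); the x^5 term has j = 1.
C(6,1) = 6.
Coefficient = C(6,1) · (-1)^1 · 2^5 = 6 · (-1) · 32 = -192.

-192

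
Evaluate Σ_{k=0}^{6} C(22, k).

110056

1 + 22 + 231 + 1540 + 7315 + 26334 + 74613 = 110056.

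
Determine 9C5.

126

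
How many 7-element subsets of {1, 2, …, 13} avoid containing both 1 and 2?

1254

All 7-subsets: C(13,7) = 1716. Those containing both fixed elements: C(11,5) = 462.
1716 − 462 = 1254.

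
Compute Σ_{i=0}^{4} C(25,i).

1 + 25 + 300 + 2300 + 12650 = 15276.

15276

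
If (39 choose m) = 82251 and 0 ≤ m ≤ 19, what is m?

C(39,m) increases on 0 ≤ m ≤ 19. C(39,3) = 9139 and C(39,4) = 82251, so m = 4.

4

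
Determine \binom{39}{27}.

3910797436

C(39,27) = C(39,12) by symmetry.
C(39,12) = (39·38·37·36·35·34·33·32·31·30·29·28) / 12! = 1873278229119897600 / 479001600 = 3910797436.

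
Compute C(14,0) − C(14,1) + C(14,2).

The partial alternating sum Σ_{k=0}^{2} (−1)^k C(14,k) = (−1)^2 C(13,2) = 78.

78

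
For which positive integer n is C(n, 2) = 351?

n(n−1)/2 = 351 ⇒ n(n−1) = 702. Since 27·26 = 702, n = 27.

27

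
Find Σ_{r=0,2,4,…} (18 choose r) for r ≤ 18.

131072

Even-r terms of row 18 sum to 2^17 = 131072.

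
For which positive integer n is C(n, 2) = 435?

30

n(n−1)/2 = 435 ⇒ n(n−1) = 870. Since 30·29 = 870, n = 30.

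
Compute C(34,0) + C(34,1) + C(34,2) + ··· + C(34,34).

Setting x = 1 in (1+x)^34 gives Σ C(34,k) = 2^34 = 17179869184.

17179869184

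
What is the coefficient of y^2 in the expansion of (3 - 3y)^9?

The general term is C(9,j)·(3)^j·(-3y)^(9-j); the y^2 term has j = 7.
C(9,7) = 36.
Coefficient = C(9,7) · 3^7 · (-3)^2 = 36 · 2187 · 9 = 708588.

708588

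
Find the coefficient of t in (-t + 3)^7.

The general term is C(7,j)·(-t)^j·(3)^(7-j); the t^1 term has j = 1.
C(7,1) = 7.
Coefficient = C(7,1) · (-1)^1 · 3^6 = 7 · (-1) · 729 = -5103.

-5103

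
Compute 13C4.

C(13,4) = (13·12·11·10) / 4! = 17160 / 24 = 715.

715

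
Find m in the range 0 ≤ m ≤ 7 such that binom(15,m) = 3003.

5

C(15,m) increases on 0 ≤ m ≤ 7. C(15,4) = 1365 and C(15,5) = 3003, so m = 5.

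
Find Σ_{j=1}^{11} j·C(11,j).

Since j·C(11,j) = 11·C(10,j−1), the sum is 11·2^10 = 11·1024 = 11264.

11264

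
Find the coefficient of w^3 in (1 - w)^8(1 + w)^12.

Coefficient of w^3 = Σ_{j} C(8,j)·(-1)^j·C(12,3-j)·1^(3-j) for j from 0 to 3.
= 220 + (-528) + 336 + (-56) = -28.

-28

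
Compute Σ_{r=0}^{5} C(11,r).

1 + 11 + 55 + 165 + 330 + 462 = 1024.

1024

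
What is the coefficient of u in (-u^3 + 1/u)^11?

General term: C(11,j)·(-u^3)^j·(1/u)^(11-j), with u-exponent 3j − 1(11−j) = 4j − 11.
Set 4j − 11 = 1: j = 3.
C(11,3) = 165; (-1)^3 = -1; 1^8 = 1.
Coefficient = 165 · (-1) · 1 = -165.

-165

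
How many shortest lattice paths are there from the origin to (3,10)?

286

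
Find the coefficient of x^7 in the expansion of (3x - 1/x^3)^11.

-649539

General term: C(11,j)·(3x)^j·(-1/x^3)^(11-j), with x-exponent 1j − 3(11−j) = 4j − 33.
Set 4j − 33 = 7: j = 10.
C(11,10) = 11; 3^10 = 59049; (-1)^1 = -1.
Coefficient = 11 · 59049 · (-1) = -649539.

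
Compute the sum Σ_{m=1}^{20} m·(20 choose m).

Differentiating (1+x)^20 and setting x=1: Σ m·C(20,m) = 20·2^19 = 10485760.

10485760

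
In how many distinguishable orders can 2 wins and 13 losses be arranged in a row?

105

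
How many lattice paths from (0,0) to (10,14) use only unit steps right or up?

Each path is a sequence of 24 steps with 10 rights: C(24,10) = 1961256.

1961256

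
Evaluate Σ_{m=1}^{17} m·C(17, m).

1114112

Differentiating (1+x)^17 and setting x=1: Σ m·C(17,m) = 17·2^16 = 1114112.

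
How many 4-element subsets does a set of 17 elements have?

2380

C(17,4) = (17·16·15·14) / 4! = 57120 / 24 = 2380.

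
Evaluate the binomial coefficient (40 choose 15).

40225345056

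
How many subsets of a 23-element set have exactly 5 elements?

33649

Choose the 5 positions: C(23,5) = 33649.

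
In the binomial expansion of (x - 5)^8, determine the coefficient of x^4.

The general term is C(8,j)·(x)^j·(-5)^(8-j); the x^4 term has j = 4.
C(8,4) = 70.
Coefficient = C(8,4) · (-5)^4 = 70 · 625 = 43750.

43750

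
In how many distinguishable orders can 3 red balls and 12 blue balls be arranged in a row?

Choose positions for the red balls: C(15,3) = 455.

455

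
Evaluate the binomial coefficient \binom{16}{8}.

12870

C(16,8) = (16·15·14·13·12·11·10·9) / 8! = 518918400 / 40320 = 12870.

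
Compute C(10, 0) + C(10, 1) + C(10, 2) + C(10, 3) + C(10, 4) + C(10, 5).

1 + 10 + 45 + 120 + 210 + 252 = 638.

638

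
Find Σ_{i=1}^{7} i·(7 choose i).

448

Differentiating (1+x)^7 and setting x=1: Σ i·C(7,i) = 7·2^6 = 448.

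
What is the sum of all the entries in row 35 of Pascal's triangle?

34359738368

Setting x = 1 in (1+x)^35 gives Σ C(35,i) = 2^35 = 34359738368.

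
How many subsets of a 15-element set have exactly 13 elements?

105

Choose the 13 positions: C(15,13) = 105.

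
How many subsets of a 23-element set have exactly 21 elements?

253

Choose the 21 positions: C(23,21) = 253.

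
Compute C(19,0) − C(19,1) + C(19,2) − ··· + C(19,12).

The partial alternating sum Σ_{k=0}^{12} (−1)^k C(19,k) = (−1)^12 C(18,12) = 18564.

18564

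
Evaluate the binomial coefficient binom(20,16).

4845

C(20,16) = C(20,4) by symmetry.
C(20,4) = (20·19·18·17) / 4! = 116280 / 24 = 4845.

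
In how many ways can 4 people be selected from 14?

This is C(14,4) = 1001.

1001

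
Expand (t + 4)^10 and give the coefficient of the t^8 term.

720

The general term is C(10,j)·(t)^j·(4)^(10-j); the t^8 term has j = 8.
C(10,8) = 45.
Coefficient = C(10,8) · 4^2 = 45 · 16 = 720.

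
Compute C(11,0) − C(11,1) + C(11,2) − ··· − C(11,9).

-10

The partial alternating sum Σ_{k=0}^{9} (−1)^k C(11,k) = (−1)^9 C(10,9) = -10.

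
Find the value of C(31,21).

C(31,21) = C(31,10) by symmetry.
C(31,10) = (31·30·29·28·27·26·25·24·23·22) / 10! = 160945136352000 / 3628800 = 44352165.

44352165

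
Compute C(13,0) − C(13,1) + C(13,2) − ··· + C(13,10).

66

The partial alternating sum Σ_{k=0}^{10} (−1)^k C(13,k) = (−1)^10 C(12,10) = 66.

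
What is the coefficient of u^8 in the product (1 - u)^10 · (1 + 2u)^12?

Coefficient of u^8 = Σ_{j} C(10,j)·(-1)^j·C(12,8-j)·2^(8-j) for j from 0 to 8.
= 126720 + (-1013760) + 2661120 + (-3041280) + 1663200 + (-443520) + 55440 + (-2880) + 45 = 5085.

5085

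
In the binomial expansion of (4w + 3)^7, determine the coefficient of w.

The general term is C(7,j)·(4w)^j·(3)^(7-j); the w^1 term has j = 1.
C(7,1) = 7.
Coefficient = C(7,1) · 4^1 · 3^6 = 7 · 4 · 729 = 20412.

20412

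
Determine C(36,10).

C(36,10) = (36·35·34·33·32·31·30·29·28·27) / 10! = 922393263052800 / 3628800 = 254186856.

254186856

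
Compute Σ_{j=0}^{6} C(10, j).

848

1 + 10 + 45 + 120 + 210 + 252 + 210 = 848.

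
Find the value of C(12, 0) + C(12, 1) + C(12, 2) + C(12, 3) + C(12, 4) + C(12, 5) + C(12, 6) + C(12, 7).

3302

1 + 12 + 66 + 220 + 495 + 792 + 924 + 792 = 3302.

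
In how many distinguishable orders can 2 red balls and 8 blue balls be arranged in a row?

Choose positions for the red balls: C(10,2) = 45.

45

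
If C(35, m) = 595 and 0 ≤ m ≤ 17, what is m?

C(35,m) increases on 0 ≤ m ≤ 17. C(35,1) = 35 and C(35,2) = 595, so m = 2.

2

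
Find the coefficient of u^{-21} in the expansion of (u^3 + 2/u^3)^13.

292864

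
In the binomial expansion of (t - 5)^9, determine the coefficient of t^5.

78750

The general term is C(9,j)·(t)^j·(-5)^(9-j); the t^5 term has j = 5.
C(9,5) = 126.
Coefficient = C(9,5) · (-5)^4 = 126 · 625 = 78750.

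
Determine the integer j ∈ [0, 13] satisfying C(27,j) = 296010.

C(27,j) increases on 0 ≤ j ≤ 13. C(27,5) = 80730 and C(27,6) = 296010, so j = 6.

6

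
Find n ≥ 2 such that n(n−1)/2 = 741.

39

n(n−1)/2 = 741 ⇒ n(n−1) = 1482. Since 39·38 = 1482, n = 39.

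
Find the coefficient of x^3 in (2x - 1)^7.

The general term is C(7,j)·(2x)^j·(-1)^(7-j); the x^3 term has j = 3.
C(7,3) = 35.
Coefficient = C(7,3) · 2^3 = 35 · 8 = 280.

280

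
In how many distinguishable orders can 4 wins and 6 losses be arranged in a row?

210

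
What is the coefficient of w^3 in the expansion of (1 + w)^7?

The general term is C(7,j)·(1)^j·(w)^(7-j); the w^3 term has j = 4.
C(7,4) = 35.
Coefficient = C(7,4) = 35.

35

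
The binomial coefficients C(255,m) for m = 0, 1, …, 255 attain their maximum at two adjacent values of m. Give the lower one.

For odd n = 255, C(255,m) peaks at m = (n−1)/2 and (n+1)/2; the lower is 127.

127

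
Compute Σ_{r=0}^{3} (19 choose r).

1160

1 + 19 + 171 + 969 = 1160.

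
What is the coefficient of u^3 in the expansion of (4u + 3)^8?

870912

The general term is C(8,j)·(4u)^j·(3)^(8-j); the u^3 term has j = 3.
C(8,3) = 56.
Coefficient = C(8,3) · 4^3 · 3^5 = 56 · 64 · 243 = 870912.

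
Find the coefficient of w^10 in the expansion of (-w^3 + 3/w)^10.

General term: C(10,j)·(-w^3)^j·(3/w)^(10-j), with w-exponent 3j − 1(10−j) = 4j − 10.
Set 4j − 10 = 10: j = 5.
C(10,5) = 252; (-1)^5 = -1; 3^5 = 243.
Coefficient = 252 · (-1) · 243 = -61236.

-61236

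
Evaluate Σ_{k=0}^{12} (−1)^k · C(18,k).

The partial alternating sum Σ_{k=0}^{12} (−1)^k C(18,k) = (−1)^12 C(17,12) = 6188.

6188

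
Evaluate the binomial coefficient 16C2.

120

C(16,2) = (16·15) / 2! = 240 / 2 = 120.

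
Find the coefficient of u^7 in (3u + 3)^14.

The general term is C(14,j)·(3u)^j·(3)^(14-j); the u^7 term has j = 7.
C(14,7) = 3432.
Coefficient = C(14,7) · 3^7 · 3^7 = 3432 · 2187 · 2187 = 16415149608.

16415149608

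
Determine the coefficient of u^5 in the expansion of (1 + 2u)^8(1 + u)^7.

Coefficient of u^5 = Σ_{j} C(8,j)·2^j·C(7,5-j)·1^(5-j) for j from 0 to 5.
= 21 + 560 + 3920 + 9408 + 7840 + 1792 = 23541.

23541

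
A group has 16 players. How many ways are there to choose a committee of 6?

This is C(16,6) = 8008.

8008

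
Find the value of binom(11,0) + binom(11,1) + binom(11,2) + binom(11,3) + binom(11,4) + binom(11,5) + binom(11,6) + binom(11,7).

1816

1 + 11 + 55 + 165 + 330 + 462 + 462 + 330 = 1816.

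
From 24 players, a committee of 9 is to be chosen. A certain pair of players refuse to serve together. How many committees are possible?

1136960

All 9-subsets: C(24,9) = 1307504. Those containing both fixed elements: C(22,7) = 170544.
1307504 − 170544 = 1136960.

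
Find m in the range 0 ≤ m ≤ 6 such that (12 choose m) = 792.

C(12,m) increases on 0 ≤ m ≤ 6. C(12,4) = 495 and C(12,5) = 792, so m = 5.

5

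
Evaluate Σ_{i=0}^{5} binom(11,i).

1 + 11 + 55 + 165 + 330 + 462 = 1024.

1024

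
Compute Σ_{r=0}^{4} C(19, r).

5036

1 + 19 + 171 + 969 + 3876 = 5036.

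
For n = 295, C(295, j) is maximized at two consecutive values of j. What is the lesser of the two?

147

For odd n = 295, C(295,j) peaks at j = (n−1)/2 and (n+1)/2; the lesser is 147.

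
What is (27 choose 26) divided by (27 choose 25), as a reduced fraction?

1/13

C(n,k+1)/C(n,k) = (n−k)/(k+1) = (27−25)/(25+1) = 2/26 = 1/13.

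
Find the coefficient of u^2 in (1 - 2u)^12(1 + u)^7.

Coefficient of u^2 = Σ_{j} C(12,j)·(-2)^j·C(7,2-j)·1^(2-j) for j from 0 to 2.
= 21 + (-168) + 264 = 117.

117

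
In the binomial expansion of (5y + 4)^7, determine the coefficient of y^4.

1400000

The general term is C(7,j)·(5y)^j·(4)^(7-j); the y^4 term has j = 4.
C(7,4) = 35.
Coefficient = C(7,4) · 5^4 · 4^3 = 35 · 625 · 64 = 1400000.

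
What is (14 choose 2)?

C(14,2) = (14·13) / 2! = 182 / 2 = 91.

91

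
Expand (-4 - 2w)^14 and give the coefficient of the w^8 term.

3148873728

The general term is C(14,j)·(-4)^j·(-2w)^(14-j); the w^8 term has j = 6.
C(14,6) = 3003.
Coefficient = C(14,6) · (-4)^6 · (-2)^8 = 3003 · 4096 · 256 = 3148873728.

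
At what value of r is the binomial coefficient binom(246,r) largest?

C(246,r) is maximized at r = 246/2 = 123.

123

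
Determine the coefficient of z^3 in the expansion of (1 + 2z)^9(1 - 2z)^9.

0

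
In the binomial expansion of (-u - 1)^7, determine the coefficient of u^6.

-7

The general term is C(7,j)·(-u)^j·(-1)^(7-j); the u^6 term has j = 6.
C(7,6) = 7.
Coefficient = C(7,6) · (-1)^1 = 7 · (-1) = -7.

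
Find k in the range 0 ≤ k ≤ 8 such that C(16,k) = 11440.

C(16,k) increases on 0 ≤ k ≤ 8. C(16,6) = 8008 and C(16,7) = 11440, so k = 7.

7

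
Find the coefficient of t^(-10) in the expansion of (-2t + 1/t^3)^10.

General term: C(10,j)·(-2t)^j·(1/t^3)^(10-j), with t-exponent 1j − 3(10−j) = 4j − 30.
Set 4j − 30 = -10: j = 5.
C(10,5) = 252; (-2)^5 = -32; 1^5 = 1.
Coefficient = 252 · (-32) · 1 = -8064.

-8064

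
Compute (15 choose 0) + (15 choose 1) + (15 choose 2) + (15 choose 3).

1 + 15 + 105 + 455 = 576.

576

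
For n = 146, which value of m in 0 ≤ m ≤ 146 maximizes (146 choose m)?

C(146,m) is maximized at m = 146/2 = 73.

73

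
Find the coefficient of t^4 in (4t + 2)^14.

The general term is C(14,j)·(4t)^j·(2)^(14-j); the t^4 term has j = 4.
C(14,4) = 1001.
Coefficient = C(14,4) · 4^4 · 2^10 = 1001 · 256 · 1024 = 262406144.

262406144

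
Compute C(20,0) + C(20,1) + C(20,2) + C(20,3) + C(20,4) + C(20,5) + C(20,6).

1 + 20 + 190 + 1140 + 4845 + 15504 + 38760 = 60460.

60460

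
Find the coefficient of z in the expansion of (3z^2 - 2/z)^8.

-48384

General term: C(8,j)·(3z^2)^j·(-2/z)^(8-j), with z-exponent 2j − 1(8−j) = 3j − 8.
Set 3j − 8 = 1: j = 3.
C(8,3) = 56; 3^3 = 27; (-2)^5 = -32.
Coefficient = 56 · 27 · (-32) = -48384.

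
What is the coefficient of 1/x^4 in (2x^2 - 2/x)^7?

896

General term: C(7,j)·(2x^2)^j·(-2/x)^(7-j), with x-exponent 2j − 1(7−j) = 3j − 7.
Set 3j − 7 = -4: j = 1.
C(7,1) = 7; 2^1 = 2; (-2)^6 = 64.
Coefficient = 7 · 2 · 64 = 896.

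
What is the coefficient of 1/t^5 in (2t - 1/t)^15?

General term: C(15,j)·(2t)^j·(-1/t)^(15-j), with t-exponent 1j − 1(15−j) = 2j − 15.
Set 2j − 15 = -5: j = 5.
C(15,5) = 3003; 2^5 = 32; (-1)^10 = 1.
Coefficient = 3003 · 32 · 1 = 96096.

96096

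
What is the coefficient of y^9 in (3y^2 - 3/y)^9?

-1653372

General term: C(9,j)·(3y^2)^j·(-3/y)^(9-j), with y-exponent 2j − 1(9−j) = 3j − 9.
Set 3j − 9 = 9: j = 6.
C(9,6) = 84; 3^6 = 729; (-3)^3 = -27.
Coefficient = 84 · 729 · (-27) = -1653372.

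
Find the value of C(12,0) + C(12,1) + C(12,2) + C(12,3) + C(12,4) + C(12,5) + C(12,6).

2510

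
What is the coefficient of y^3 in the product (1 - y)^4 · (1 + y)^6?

Coefficient of y^3 = Σ_{j} C(4,j)·(-1)^j·C(6,3-j)·1^(3-j) for j from 0 to 3.
= 20 + (-60) + 36 + (-4) = -8.

-8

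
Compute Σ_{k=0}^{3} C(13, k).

1 + 13 + 78 + 286 = 378.

378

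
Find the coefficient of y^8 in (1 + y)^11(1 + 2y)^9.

Coefficient of y^8 = Σ_{j} C(11,j)·1^j·C(9,8-j)·2^(8-j) for j from 0 to 8.
= 2304 + 50688 + 295680 + 665280 + 665280 + 310464 + 66528 + 5940 + 165 = 2062329.

2062329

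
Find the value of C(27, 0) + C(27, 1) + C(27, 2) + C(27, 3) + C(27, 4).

1 + 27 + 351 + 2925 + 17550 = 20854.

20854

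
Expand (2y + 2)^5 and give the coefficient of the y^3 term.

The general term is C(5,j)·(2y)^j·(2)^(5-j); the y^3 term has j = 3.
C(5,3) = 10.
Coefficient = C(5,3) · 2^3 · 2^2 = 10 · 8 · 4 = 320.

320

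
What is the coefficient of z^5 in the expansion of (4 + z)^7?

336

The general term is C(7,j)·(4)^j·(z)^(7-j); the z^5 term has j = 2.
C(7,2) = 21.
Coefficient = C(7,2) · 4^2 = 21 · 16 = 336.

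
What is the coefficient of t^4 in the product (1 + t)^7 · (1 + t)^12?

Coefficient of t^4 = Σ_{j} C(7,j)·C(12,4-j) for j from 0 to 4.
= 495 + 1540 + 1386 + 420 + 35 = 3876.

3876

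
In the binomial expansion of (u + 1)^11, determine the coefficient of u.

11

The general term is C(11,j)·(u)^j·(1)^(11-j); the u^1 term has j = 1.
C(11,1) = 11.
Coefficient = C(11,1) = 11.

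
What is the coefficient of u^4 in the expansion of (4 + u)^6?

The general term is C(6,j)·(4)^j·(u)^(6-j); the u^4 term has j = 2.
C(6,2) = 15.
Coefficient = C(6,2) · 4^2 = 15 · 16 = 240.

240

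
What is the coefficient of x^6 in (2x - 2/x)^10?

46080

General term: C(10,j)·(2x)^j·(-2/x)^(10-j), with x-exponent 1j − 1(10−j) = 2j − 10.
Set 2j − 10 = 6: j = 8.
C(10,8) = 45; 2^8 = 256; (-2)^2 = 4.
Coefficient = 45 · 256 · 4 = 46080.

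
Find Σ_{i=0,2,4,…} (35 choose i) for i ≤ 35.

Half of (1+1)^35 + (1−1)^35 gives the even-index sum: 2^34 = 17179869184.

17179869184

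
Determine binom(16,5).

4368

C(16,5) = (16·15·14·13·12) / 5! = 524160 / 120 = 4368.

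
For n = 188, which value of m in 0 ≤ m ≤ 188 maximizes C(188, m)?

94

C(188,m) is maximized at m = 188/2 = 94.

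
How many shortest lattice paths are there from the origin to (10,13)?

Each path is a sequence of 23 steps with 10 rights: C(23,10) = 1144066.

1144066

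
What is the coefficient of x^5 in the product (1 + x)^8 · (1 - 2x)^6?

-176

Coefficient of x^5 = Σ_{j} C(8,j)·1^j·C(6,5-j)·(-2)^(5-j) for j from 0 to 5.
= (-192) + 1920 + (-4480) + 3360 + (-840) + 56 = -176.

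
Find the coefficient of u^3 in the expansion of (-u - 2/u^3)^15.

-3640

General term: C(15,j)·(-u)^j·(-2/u^3)^(15-j), with u-exponent 1j − 3(15−j) = 4j − 45.
Set 4j − 45 = 3: j = 12.
C(15,12) = 455; (-1)^12 = 1; (-2)^3 = -8.
Coefficient = 455 · 1 · (-8) = -3640.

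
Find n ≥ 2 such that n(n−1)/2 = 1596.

57

n(n−1)/2 = 1596 ⇒ n(n−1) = 3192. Since 57·56 = 3192, n = 57.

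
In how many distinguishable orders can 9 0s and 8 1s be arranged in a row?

Choose positions for the 0s: C(17,9) = 24310.

24310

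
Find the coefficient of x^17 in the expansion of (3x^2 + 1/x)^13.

General term: C(13,j)·(3x^2)^j·(1/x)^(13-j), with x-exponent 2j − 1(13−j) = 3j − 13.
Set 3j − 13 = 17: j = 10.
C(13,10) = 286; 3^10 = 59049; 1^3 = 1.
Coefficient = 286 · 59049 · 1 = 16888014.

16888014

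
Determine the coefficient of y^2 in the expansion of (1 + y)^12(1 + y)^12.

(1 + y)^12(1 + y)^12 = (1 + y)^24, so the coefficient of y^2 is C(24,2)·1^2 = 276·1 = 276.

276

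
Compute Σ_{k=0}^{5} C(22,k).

35443

1 + 22 + 231 + 1540 + 7315 + 26334 = 35443.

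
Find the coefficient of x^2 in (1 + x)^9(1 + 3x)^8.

Coefficient of x^2 = Σ_{j} C(9,j)·1^j·C(8,2-j)·3^(2-j) for j from 0 to 2.
= 252 + 216 + 36 = 504.

504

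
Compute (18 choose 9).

48620

C(18,9) = (18·17·16·15·14·13·12·11·10) / 9! = 17643225600 / 362880 = 48620.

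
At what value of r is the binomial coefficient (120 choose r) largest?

60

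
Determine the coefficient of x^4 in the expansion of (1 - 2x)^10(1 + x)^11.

Coefficient of x^4 = Σ_{j} C(10,j)·(-2)^j·C(11,4-j)·1^(4-j) for j from 0 to 4.
= 330 + (-3300) + 9900 + (-10560) + 3360 = -270.

-270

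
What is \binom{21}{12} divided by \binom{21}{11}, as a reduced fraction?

5/6

C(n,k+1)/C(n,k) = (n−k)/(k+1) = (21−11)/(11+1) = 10/12 = 5/6.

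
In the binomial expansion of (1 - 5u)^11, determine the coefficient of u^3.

-20625

The general term is C(11,j)·(1)^j·(-5u)^(11-j); the u^3 term has j = 8.
C(11,8) = 165.
Coefficient = C(11,8) · (-5)^3 = 165 · (-125) = -20625.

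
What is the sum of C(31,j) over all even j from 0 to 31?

1073741824

Half of (1+1)^31 + (1−1)^31 gives the even-index sum: 2^30 = 1073741824.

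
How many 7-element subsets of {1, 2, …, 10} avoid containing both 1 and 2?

All 7-subsets: C(10,7) = 120. Those containing both fixed elements: C(8,5) = 56.
120 − 56 = 64.

64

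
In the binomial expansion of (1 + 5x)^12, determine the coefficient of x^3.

27500

The general term is C(12,j)·(1)^j·(5x)^(12-j); the x^3 term has j = 9.
C(12,9) = 220.
Coefficient = C(12,9) · 5^3 = 220 · 125 = 27500.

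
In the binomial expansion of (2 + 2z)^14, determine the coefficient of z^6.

49201152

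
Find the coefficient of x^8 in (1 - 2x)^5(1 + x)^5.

Coefficient of x^8 = Σ_{j} C(5,j)·(-2)^j·C(5,8-j)·1^(8-j) for j from 3 to 5.
= (-80) + 400 + (-320) = 0.

0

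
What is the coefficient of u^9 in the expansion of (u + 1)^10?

10

The general term is C(10,j)·(u)^j·(1)^(10-j); the u^9 term has j = 9.
C(10,9) = 10.
Coefficient = C(10,9) = 10.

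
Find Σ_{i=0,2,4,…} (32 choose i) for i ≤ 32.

2147483648

Even-i terms of row 32 sum to 2^31 = 2147483648.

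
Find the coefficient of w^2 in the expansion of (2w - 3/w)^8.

General term: C(8,j)·(2w)^j·(-3/w)^(8-j), with w-exponent 1j − 1(8−j) = 2j − 8.
Set 2j − 8 = 2: j = 5.
C(8,5) = 56; 2^5 = 32; (-3)^3 = -27.
Coefficient = 56 · 32 · (-27) = -48384.

-48384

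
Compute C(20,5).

15504

C(20,5) = (20·19·18·17·16) / 5! = 1860480 / 120 = 15504.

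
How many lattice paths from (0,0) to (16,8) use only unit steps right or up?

735471

Each path is a sequence of 24 steps with 16 rights: C(24,16) = 735471.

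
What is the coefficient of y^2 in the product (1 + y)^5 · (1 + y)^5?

45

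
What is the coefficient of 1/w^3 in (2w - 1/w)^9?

672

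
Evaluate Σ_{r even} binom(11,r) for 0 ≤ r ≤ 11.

Even-r terms of row 11 sum to 2^10 = 1024.

1024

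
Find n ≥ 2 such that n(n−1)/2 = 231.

n(n−1)/2 = 231 ⇒ n(n−1) = 462. Since 22·21 = 462, n = 22.

22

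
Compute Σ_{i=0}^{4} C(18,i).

4048

1 + 18 + 153 + 816 + 3060 = 4048.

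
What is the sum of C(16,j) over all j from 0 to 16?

65536

The entries of row 16 sum to 2^16 = 65536.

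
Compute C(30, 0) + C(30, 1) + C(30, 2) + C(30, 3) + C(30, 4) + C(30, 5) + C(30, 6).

768212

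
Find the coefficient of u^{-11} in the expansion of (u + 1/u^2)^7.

7

General term: C(7,j)·(u)^j·(1/u^2)^(7-j), with u-exponent 1j − 2(7−j) = 3j − 14.
Set 3j − 14 = -11: j = 1.
C(7,1) = 7; 1^1 = 1; 1^6 = 1.
Coefficient = 7 · 1 · 1 = 7.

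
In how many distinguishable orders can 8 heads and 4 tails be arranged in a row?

495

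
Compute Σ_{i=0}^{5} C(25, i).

1 + 25 + 300 + 2300 + 12650 + 53130 = 68406.

68406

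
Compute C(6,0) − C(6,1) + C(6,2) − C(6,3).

-10

The partial alternating sum Σ_{k=0}^{3} (−1)^k C(6,k) = (−1)^3 C(5,3) = -10.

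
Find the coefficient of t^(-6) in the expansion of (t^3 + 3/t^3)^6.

General term: C(6,j)·(t^3)^j·(3/t^3)^(6-j), with t-exponent 3j − 3(6−j) = 6j − 18.
Set 6j − 18 = -6: j = 2.
C(6,2) = 15; 1^2 = 1; 3^4 = 81.
Coefficient = 15 · 1 · 81 = 1215.

1215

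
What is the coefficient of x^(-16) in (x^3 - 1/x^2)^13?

-78

General term: C(13,j)·(x^3)^j·(-1/x^2)^(13-j), with x-exponent 3j − 2(13−j) = 5j − 26.
Set 5j − 26 = -16: j = 2.
C(13,2) = 78; 1^2 = 1; (-1)^11 = -1.
Coefficient = 78 · 1 · (-1) = -78.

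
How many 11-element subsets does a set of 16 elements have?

C(16,11) = C(16,5) by symmetry.
C(16,5) = (16·15·14·13·12) / 5! = 524160 / 120 = 4368.

4368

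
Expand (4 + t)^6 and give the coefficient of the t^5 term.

24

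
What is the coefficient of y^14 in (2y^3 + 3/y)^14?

960740352

General term: C(14,j)·(2y^3)^j·(3/y)^(14-j), with y-exponent 3j − 1(14−j) = 4j − 14.
Set 4j − 14 = 14: j = 7.
C(14,7) = 3432; 2^7 = 128; 3^7 = 2187.
Coefficient = 3432 · 128 · 2187 = 960740352.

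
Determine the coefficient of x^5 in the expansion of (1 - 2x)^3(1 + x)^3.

-12

Coefficient of x^5 = Σ_{j} C(3,j)·(-2)^j·C(3,5-j)·1^(5-j) for j from 2 to 3.
= 12 + (-24) = -12.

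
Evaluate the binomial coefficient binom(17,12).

6188

C(17,12) = C(17,5) by symmetry.
C(17,5) = (17·16·15·14·13) / 5! = 742560 / 120 = 6188.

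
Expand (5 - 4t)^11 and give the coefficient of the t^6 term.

The general term is C(11,j)·(5)^j·(-4t)^(11-j); the t^6 term has j = 5.
C(11,5) = 462.
Coefficient = C(11,5) · 5^5 · (-4)^6 = 462 · 3125 · 4096 = 5913600000.

5913600000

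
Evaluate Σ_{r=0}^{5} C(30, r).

1 + 30 + 435 + 4060 + 27405 + 142506 = 174437.

174437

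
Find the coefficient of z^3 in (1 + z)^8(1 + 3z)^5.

1466

Coefficient of z^3 = Σ_{j} C(8,j)·1^j·C(5,3-j)·3^(3-j) for j from 0 to 3.
= 270 + 720 + 420 + 56 = 1466.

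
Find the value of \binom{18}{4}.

3060

C(18,4) = (18·17·16·15) / 4! = 73440 / 24 = 3060.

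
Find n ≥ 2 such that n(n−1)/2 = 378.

28

n(n−1)/2 = 378 ⇒ n(n−1) = 756. Since 28·27 = 756, n = 28.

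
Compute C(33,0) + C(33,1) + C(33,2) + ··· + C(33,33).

The entries of row 33 sum to 2^33 = 8589934592.

8589934592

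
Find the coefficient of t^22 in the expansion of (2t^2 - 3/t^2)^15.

General term: C(15,j)·(2t^2)^j·(-3/t^2)^(15-j), with t-exponent 2j − 2(15−j) = 4j − 30.
Set 4j − 30 = 22: j = 13.
C(15,13) = 105; 2^13 = 8192; (-3)^2 = 9.
Coefficient = 105 · 8192 · 9 = 7741440.

7741440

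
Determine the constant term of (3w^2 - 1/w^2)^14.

General term: C(14,j)·(3w^2)^j·(-1/w^2)^(14-j), with w-exponent 2j − 2(14−j) = 4j − 28.
Set 4j − 28 = 0: j = 7.
C(14,7) = 3432; 3^7 = 2187; (-1)^7 = -1.
Coefficient = 3432 · 2187 · (-1) = -7505784.

-7505784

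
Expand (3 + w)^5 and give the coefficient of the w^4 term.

The general term is C(5,j)·(3)^j·(w)^(5-j); the w^4 term has j = 1.
C(5,1) = 5.
Coefficient = C(5,1) · 3^1 = 5 · 3 = 15.

15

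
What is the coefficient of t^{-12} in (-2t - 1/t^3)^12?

General term: C(12,j)·(-2t)^j·(-1/t^3)^(12-j), with t-exponent 1j − 3(12−j) = 4j − 36.
Set 4j − 36 = -12: j = 6.
C(12,6) = 924; (-2)^6 = 64; (-1)^6 = 1.
Coefficient = 924 · 64 · 1 = 59136.

59136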